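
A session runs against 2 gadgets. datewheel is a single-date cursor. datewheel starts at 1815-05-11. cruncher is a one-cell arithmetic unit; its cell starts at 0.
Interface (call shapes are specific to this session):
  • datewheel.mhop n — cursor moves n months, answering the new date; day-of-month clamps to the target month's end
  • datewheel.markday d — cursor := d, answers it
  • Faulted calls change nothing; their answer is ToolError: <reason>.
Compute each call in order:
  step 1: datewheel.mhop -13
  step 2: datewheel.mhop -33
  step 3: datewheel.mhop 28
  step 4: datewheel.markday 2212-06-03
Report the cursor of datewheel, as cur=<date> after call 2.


Answer: cur=1811-07-11

Derivation:
% datewheel.mhop n='-13'
  1814-04-11
% datewheel.mhop n='-33'
  1811-07-11
% datewheel.mhop n='28'
  1813-11-11
% datewheel.markday d='2212-06-03'
  2212-06-03


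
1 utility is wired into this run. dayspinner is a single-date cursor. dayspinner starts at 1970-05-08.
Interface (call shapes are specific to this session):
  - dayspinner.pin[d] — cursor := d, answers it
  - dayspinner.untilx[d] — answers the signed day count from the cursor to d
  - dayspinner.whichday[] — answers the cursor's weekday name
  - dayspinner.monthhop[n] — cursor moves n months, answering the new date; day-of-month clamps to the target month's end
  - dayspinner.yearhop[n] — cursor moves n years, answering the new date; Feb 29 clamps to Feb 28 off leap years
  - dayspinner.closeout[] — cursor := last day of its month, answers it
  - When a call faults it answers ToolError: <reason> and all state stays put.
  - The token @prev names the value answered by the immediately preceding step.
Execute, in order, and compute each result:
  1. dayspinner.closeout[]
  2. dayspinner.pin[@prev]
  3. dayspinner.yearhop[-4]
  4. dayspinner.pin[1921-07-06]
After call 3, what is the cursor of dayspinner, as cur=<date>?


# closeout() => 1970-05-31
# pin(d: @prev) => 1970-05-31
# yearhop(n: -4) => 1966-05-31
# pin(d: 1921-07-06) => 1921-07-06

Answer: cur=1966-05-31


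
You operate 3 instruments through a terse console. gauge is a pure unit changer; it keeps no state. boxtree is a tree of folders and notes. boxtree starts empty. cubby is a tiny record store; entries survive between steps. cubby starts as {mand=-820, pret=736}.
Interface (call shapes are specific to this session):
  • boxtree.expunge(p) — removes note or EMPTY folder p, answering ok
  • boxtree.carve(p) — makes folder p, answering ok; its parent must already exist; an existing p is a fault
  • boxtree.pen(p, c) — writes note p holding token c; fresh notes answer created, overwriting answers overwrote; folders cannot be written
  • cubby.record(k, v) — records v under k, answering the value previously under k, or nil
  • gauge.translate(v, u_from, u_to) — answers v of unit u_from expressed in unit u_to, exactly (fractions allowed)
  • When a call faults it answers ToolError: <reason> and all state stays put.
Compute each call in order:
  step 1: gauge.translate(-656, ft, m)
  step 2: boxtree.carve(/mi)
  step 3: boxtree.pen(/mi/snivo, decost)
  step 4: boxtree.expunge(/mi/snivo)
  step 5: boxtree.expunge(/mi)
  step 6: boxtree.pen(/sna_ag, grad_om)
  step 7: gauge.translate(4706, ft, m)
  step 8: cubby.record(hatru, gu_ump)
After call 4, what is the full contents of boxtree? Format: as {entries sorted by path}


Answer: {mi/}

Derivation:
# 1. gauge.translate(v='-656', u_from='ft', u_to='m') : -124968/625
# 2. boxtree.carve(p='/mi') : ok
# 3. boxtree.pen(p='/mi/snivo', c='decost') : created
# 4. boxtree.expunge(p='/mi/snivo') : ok
# 5. boxtree.expunge(p='/mi') : ok
# 6. boxtree.pen(p='/sna_ag', c='grad_om') : created
# 7. gauge.translate(v='4706', u_from='ft', u_to='m') : 896493/625
# 8. cubby.record(k='hatru', v='gu_ump') : nil


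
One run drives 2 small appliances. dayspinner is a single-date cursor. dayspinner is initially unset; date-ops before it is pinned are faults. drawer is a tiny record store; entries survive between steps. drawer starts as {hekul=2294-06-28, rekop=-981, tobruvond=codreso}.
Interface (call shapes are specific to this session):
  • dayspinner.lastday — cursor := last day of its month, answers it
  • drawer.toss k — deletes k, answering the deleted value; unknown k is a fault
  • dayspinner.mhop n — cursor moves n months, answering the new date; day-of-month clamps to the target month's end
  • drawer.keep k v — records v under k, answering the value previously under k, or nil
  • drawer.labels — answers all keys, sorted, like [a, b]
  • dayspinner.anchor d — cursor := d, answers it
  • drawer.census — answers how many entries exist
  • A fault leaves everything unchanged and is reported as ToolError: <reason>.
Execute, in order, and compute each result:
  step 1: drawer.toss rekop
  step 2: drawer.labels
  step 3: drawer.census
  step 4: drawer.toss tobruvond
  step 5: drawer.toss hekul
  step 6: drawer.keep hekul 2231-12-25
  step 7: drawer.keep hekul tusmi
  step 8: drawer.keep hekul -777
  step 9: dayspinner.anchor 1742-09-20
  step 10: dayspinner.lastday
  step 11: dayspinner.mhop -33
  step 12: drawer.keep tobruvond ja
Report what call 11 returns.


>>> drawer.toss k=rekop
:: -981
>>> drawer.labels
:: [hekul, tobruvond]
>>> drawer.census
:: 2
>>> drawer.toss k=tobruvond
:: codreso
>>> drawer.toss k=hekul
:: 2294-06-28
>>> drawer.keep k=hekul v=2231-12-25
:: nil
>>> drawer.keep k=hekul v=tusmi
:: 2231-12-25
>>> drawer.keep k=hekul v=-777
:: tusmi
>>> dayspinner.anchor d=1742-09-20
:: 1742-09-20
>>> dayspinner.lastday
:: 1742-09-30
>>> dayspinner.mhop n=-33
:: 1739-12-30
>>> drawer.keep k=tobruvond v=ja
:: nil

Answer: 1739-12-30


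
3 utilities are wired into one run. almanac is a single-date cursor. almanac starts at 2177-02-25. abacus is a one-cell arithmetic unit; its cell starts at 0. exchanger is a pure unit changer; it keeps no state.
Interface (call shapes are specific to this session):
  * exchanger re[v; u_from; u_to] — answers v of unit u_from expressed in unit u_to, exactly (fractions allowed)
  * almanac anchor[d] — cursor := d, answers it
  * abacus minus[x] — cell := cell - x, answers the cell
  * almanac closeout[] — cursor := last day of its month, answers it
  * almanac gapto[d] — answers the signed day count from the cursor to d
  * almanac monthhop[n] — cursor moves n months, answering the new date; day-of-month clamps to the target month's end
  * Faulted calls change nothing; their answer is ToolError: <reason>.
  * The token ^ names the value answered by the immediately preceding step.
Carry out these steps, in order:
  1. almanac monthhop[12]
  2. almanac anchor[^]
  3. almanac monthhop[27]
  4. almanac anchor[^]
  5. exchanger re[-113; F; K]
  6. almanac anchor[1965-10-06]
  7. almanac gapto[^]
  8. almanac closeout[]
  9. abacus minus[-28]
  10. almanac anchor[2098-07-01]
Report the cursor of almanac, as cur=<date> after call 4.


Answer: cur=2180-05-25

Derivation:
Then almanac monthhop(n=12), → 2178-02-25.
I try almanac anchor(d=^), which returns 2178-02-25.
I use almanac monthhop(n=27), and observe 2180-05-25.
Using almanac anchor(d=^): 2180-05-25.
Calling exchanger re(v=-113, u_from=F, u_to=K), — result: 34667/180.
I run almanac anchor(d=1965-10-06), — result: 1965-10-06.
I use almanac gapto(d=^), — result: 0.
I use almanac closeout(), giving 1965-10-31.
Next I call abacus minus(x=-28): 28.
Then almanac anchor(d=2098-07-01), which returns 2098-07-01.


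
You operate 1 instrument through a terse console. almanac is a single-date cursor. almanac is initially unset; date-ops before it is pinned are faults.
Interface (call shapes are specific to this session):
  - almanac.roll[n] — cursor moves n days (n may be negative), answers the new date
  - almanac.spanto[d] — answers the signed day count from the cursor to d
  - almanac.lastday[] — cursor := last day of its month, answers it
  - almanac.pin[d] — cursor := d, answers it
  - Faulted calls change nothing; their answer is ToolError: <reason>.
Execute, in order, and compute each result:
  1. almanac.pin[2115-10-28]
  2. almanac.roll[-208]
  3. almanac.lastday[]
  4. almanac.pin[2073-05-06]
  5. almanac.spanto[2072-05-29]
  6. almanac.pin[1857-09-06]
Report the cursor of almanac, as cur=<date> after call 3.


I use almanac.pin on d→2115-10-28, → 2115-10-28.
I call almanac.roll on n→-208: 2115-04-03.
I use almanac.lastday(), → 2115-04-30.
I invoke almanac.pin on d→2073-05-06, and observe 2073-05-06.
Next I call almanac.spanto on d→2072-05-29, → -342.
Invoking almanac.pin on d→1857-09-06, and observe 1857-09-06.

Answer: cur=2115-04-30


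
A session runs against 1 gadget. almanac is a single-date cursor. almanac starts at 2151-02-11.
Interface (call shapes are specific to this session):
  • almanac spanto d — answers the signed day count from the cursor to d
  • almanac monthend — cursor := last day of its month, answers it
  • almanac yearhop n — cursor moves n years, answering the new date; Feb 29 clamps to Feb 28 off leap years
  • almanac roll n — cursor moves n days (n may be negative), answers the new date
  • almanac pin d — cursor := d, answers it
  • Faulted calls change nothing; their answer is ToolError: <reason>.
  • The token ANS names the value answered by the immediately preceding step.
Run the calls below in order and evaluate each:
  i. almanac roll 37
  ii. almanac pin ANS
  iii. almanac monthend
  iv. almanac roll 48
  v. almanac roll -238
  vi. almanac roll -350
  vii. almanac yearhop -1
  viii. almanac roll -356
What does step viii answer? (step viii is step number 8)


Answer: 2147-10-17

Derivation:
Do: almanac roll[n→37]
See: 2151-03-20
Do: almanac pin[d→ANS]
See: 2151-03-20
Do: almanac monthend[]
See: 2151-03-31
Do: almanac roll[n→48]
See: 2151-05-18
Do: almanac roll[n→-238]
See: 2150-09-22
Do: almanac roll[n→-350]
See: 2149-10-07
Do: almanac yearhop[n→-1]
See: 2148-10-07
Do: almanac roll[n→-356]
See: 2147-10-17


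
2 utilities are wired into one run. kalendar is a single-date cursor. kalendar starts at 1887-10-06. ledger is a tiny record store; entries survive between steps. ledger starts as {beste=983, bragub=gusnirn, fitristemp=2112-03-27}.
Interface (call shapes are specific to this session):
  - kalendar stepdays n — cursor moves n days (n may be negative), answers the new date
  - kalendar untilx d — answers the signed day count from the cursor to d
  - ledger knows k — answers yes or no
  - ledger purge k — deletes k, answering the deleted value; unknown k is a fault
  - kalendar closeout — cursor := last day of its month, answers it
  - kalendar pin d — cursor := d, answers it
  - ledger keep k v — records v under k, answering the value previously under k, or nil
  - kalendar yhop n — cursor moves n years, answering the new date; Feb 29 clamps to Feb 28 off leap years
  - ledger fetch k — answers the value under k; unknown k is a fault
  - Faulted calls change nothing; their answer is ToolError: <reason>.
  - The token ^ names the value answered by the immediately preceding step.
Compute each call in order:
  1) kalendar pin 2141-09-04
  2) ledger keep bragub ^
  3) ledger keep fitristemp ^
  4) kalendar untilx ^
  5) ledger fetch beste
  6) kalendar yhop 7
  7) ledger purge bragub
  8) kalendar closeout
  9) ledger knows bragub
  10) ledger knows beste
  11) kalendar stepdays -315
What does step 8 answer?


Answer: 2148-09-30

Derivation:
Next I call kalendar pin with d=2141-09-04, which returns 2141-09-04.
Then ledger keep with k=bragub, v=^, and get gusnirn.
Next I call ledger keep with k=fitristemp, v=^, and see 2112-03-27.
I try kalendar untilx with d=^, which returns -10753.
I invoke ledger fetch with k=beste: 983.
Calling kalendar yhop with n=7, and get 2148-09-04.
Next I call ledger purge with k=bragub, and see 2141-09-04.
I call kalendar closeout(), which returns 2148-09-30.
Next I call ledger knows with k=bragub, giving no.
I use ledger knows with k=beste, — result: yes.
I use kalendar stepdays with n=-315, which returns 2147-11-20.


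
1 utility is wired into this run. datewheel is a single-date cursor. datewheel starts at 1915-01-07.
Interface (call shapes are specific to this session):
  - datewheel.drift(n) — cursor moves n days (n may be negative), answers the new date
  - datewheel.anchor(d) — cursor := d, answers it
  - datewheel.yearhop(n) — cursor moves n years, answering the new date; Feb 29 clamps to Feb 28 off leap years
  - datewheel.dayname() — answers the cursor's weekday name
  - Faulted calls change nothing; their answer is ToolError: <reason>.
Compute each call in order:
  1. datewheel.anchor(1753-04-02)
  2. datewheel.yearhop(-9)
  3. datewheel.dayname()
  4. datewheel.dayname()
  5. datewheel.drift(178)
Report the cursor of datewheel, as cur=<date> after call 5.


Answer: cur=1744-09-27

Derivation:
Then datewheel.anchor(d→1753-04-02), → 1753-04-02.
Invoking datewheel.yearhop(n→-9), — result: 1744-04-02.
I run datewheel.dayname, and observe Thursday.
Then datewheel.dayname, — result: Thursday.
Then datewheel.drift(n→178), and get 1744-09-27.


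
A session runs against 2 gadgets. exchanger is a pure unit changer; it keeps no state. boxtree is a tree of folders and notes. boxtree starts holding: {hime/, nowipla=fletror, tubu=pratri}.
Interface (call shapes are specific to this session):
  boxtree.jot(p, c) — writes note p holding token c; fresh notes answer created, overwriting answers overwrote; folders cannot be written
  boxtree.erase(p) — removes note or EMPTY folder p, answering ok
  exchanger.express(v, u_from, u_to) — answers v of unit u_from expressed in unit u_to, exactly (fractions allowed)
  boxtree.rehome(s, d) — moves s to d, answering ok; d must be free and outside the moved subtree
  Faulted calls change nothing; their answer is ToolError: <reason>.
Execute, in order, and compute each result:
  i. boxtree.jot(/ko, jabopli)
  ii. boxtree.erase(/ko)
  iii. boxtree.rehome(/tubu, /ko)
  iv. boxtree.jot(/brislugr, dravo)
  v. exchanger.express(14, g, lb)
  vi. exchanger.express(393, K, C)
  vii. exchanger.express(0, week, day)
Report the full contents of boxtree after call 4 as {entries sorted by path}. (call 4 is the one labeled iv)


Answer: {brislugr=dravo, hime/, ko=pratri, nowipla=fletror}

Derivation:
-- 1. jot(/ko, jabopli) == created
-- 2. erase(/ko) == ok
-- 3. rehome(/tubu, /ko) == ok
-- 4. jot(/brislugr, dravo) == created
-- 5. express(14, g, lb) == 200000/6479891
-- 6. express(393, K, C) == 2397/20
-- 7. express(0, week, day) == 0


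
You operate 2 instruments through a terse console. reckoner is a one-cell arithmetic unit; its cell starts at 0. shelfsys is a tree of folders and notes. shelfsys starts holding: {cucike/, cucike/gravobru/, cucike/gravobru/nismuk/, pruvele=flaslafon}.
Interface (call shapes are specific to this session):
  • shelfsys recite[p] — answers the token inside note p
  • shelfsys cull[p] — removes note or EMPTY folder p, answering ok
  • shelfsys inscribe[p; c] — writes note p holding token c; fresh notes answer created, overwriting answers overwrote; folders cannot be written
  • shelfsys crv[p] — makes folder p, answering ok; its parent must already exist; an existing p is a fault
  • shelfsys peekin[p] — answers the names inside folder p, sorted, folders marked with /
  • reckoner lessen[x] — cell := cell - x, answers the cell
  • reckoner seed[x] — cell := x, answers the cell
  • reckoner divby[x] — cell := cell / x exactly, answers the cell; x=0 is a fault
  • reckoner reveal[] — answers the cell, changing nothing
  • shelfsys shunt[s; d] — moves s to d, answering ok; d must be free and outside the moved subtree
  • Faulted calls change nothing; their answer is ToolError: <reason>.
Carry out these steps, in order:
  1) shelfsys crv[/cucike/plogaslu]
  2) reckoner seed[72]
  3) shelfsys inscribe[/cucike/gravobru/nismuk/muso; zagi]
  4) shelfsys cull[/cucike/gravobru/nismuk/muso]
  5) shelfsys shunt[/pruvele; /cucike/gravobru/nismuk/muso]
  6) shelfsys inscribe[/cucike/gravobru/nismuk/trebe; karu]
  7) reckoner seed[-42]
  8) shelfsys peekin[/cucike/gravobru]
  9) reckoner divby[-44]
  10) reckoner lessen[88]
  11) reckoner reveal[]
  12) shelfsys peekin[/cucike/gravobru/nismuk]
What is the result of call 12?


# shelfsys crv(/cucike/plogaslu) : ok
# reckoner seed(72) : 72
# shelfsys inscribe(/cucike/gravobru/nismuk/muso, zagi) : created
# shelfsys cull(/cucike/gravobru/nismuk/muso) : ok
# shelfsys shunt(/pruvele, /cucike/gravobru/nismuk/muso) : ok
# shelfsys inscribe(/cucike/gravobru/nismuk/trebe, karu) : created
# reckoner seed(-42) : -42
# shelfsys peekin(/cucike/gravobru) : [nismuk/]
# reckoner divby(-44) : 21/22
# reckoner lessen(88) : -1915/22
# reckoner reveal() : -1915/22
# shelfsys peekin(/cucike/gravobru/nismuk) : [muso, trebe]

Answer: [muso, trebe]


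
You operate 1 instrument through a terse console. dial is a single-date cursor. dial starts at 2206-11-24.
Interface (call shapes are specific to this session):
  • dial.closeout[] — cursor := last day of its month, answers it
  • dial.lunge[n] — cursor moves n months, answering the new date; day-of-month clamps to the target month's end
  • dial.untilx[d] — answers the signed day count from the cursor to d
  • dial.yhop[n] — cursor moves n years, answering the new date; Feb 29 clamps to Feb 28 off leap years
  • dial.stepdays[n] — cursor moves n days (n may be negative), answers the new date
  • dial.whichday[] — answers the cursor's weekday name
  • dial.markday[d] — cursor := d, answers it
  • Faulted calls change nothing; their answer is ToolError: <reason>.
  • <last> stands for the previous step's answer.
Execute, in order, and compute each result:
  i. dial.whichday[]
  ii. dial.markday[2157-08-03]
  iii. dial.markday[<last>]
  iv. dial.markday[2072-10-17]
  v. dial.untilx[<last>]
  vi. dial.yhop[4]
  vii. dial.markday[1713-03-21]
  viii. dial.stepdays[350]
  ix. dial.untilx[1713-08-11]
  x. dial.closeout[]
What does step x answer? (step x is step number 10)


-> whichday()
<- Monday
-> markday(d→2157-08-03)
<- 2157-08-03
-> markday(d→<last>)
<- 2157-08-03
-> markday(d→2072-10-17)
<- 2072-10-17
-> untilx(d→<last>)
<- 0
-> yhop(n→4)
<- 2076-10-17
-> markday(d→1713-03-21)
<- 1713-03-21
-> stepdays(n→350)
<- 1714-03-06
-> untilx(d→1713-08-11)
<- -207
-> closeout()
<- 1714-03-31

Answer: 1714-03-31


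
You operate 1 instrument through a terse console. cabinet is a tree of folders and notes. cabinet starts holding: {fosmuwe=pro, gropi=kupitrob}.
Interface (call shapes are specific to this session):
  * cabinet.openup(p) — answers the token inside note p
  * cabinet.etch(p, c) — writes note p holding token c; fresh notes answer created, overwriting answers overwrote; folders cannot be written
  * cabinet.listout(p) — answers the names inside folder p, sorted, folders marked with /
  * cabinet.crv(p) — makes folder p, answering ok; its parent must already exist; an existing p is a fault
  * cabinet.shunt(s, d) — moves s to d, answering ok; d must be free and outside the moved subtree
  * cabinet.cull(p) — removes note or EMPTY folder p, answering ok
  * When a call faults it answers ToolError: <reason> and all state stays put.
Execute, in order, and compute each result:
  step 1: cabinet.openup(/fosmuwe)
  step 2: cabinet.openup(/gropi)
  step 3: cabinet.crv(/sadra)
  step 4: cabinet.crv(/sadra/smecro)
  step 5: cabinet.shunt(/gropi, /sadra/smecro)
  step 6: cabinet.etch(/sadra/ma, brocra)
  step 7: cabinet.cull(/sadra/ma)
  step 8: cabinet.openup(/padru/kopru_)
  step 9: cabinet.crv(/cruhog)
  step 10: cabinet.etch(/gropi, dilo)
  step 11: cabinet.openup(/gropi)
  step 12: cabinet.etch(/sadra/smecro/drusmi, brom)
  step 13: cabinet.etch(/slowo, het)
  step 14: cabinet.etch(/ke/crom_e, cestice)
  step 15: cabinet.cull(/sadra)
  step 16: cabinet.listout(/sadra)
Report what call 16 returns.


Answer: [smecro/]

Derivation:
I run cabinet.openup(/fosmuwe), — result: pro.
Then cabinet.openup(/gropi), and see kupitrob.
Calling cabinet.crv(/sadra), yielding ok.
I use cabinet.crv(/sadra/smecro), — result: ok.
Next I call cabinet.shunt(/gropi, /sadra/smecro), and see ToolError: exists.
I run cabinet.etch(/sadra/ma, brocra), and observe created.
Now I run cabinet.cull(/sadra/ma), and see ok.
Next I call cabinet.openup(/padru/kopru_), and observe ToolError: not found.
Next I call cabinet.crv(/cruhog), which returns ok.
Invoking cabinet.etch(/gropi, dilo), — result: overwrote.
I call cabinet.openup(/gropi): dilo.
I run cabinet.etch(/sadra/smecro/drusmi, brom), which returns created.
I try cabinet.etch(/slowo, het), which returns created.
Then cabinet.etch(/ke/crom_e, cestice), giving ToolError: no parent.
I invoke cabinet.cull(/sadra), and observe ToolError: not empty.
Using cabinet.listout(/sadra), yielding [smecro/].


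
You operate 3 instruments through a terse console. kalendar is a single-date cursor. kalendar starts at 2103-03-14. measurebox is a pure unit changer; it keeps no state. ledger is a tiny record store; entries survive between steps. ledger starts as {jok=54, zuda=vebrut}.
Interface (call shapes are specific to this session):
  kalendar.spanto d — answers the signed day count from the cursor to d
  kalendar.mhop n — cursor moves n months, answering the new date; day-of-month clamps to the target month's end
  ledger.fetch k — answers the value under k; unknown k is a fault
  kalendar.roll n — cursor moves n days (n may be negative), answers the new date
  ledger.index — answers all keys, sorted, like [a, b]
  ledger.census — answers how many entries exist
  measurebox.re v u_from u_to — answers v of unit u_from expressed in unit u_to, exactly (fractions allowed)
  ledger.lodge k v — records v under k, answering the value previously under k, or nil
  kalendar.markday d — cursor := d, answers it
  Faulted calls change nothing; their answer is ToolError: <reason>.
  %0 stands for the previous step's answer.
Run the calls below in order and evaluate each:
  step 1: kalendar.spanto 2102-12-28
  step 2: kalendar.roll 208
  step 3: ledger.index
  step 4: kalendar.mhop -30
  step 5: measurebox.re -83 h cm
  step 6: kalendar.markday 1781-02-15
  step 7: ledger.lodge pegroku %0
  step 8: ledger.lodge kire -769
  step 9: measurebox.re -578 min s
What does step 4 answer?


Answer: 2101-04-08

Derivation:
;; 1. kalendar.spanto(d→2102-12-28) => -76
;; 2. kalendar.roll(n→208) => 2103-10-08
;; 3. ledger.index() => [jok, zuda]
;; 4. kalendar.mhop(n→-30) => 2101-04-08
;; 5. measurebox.re(v→-83, u_from→h, u_to→cm) => ToolError: incompatible units
;; 6. kalendar.markday(d→1781-02-15) => 1781-02-15
;; 7. ledger.lodge(k→pegroku, v→%0) => nil
;; 8. ledger.lodge(k→kire, v→-769) => nil
;; 9. measurebox.re(v→-578, u_from→min, u_to→s) => -34680


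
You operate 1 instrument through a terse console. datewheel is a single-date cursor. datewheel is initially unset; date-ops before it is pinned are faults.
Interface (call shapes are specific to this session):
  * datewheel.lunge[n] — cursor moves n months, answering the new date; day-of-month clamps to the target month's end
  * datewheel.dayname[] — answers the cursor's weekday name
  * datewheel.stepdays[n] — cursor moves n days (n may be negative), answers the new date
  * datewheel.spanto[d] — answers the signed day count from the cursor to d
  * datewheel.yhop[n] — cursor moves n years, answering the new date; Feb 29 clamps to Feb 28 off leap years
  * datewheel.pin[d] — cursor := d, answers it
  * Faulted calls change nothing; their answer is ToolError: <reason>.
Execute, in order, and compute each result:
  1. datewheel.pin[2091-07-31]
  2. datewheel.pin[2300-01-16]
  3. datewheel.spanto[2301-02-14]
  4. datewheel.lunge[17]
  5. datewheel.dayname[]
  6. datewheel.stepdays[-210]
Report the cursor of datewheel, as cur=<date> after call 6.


Calling pin on d=2091-07-31: 2091-07-31.
Next I call pin on d=2300-01-16, → 2300-01-16.
I try spanto on d=2301-02-14, which returns 394.
Now I run lunge on n=17: 2301-06-16.
Next I call dayname(), → Sunday.
I use stepdays on n=-210, which returns 2300-11-18.

Answer: cur=2300-11-18


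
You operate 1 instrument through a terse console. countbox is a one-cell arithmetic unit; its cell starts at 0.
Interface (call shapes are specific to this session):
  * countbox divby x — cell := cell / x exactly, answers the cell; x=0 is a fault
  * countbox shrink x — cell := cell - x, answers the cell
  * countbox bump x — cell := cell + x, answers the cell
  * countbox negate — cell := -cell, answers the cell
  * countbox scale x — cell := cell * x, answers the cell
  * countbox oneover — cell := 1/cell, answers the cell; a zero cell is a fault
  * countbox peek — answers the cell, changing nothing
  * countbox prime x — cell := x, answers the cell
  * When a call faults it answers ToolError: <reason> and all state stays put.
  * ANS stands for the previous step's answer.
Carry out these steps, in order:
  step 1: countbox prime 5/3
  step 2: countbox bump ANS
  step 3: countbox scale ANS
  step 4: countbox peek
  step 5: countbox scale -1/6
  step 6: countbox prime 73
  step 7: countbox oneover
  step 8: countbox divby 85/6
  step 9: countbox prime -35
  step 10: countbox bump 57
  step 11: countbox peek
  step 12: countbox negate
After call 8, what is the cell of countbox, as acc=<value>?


==> countbox prime(x: 5/3)
<== 5/3
==> countbox bump(x: ANS)
<== 10/3
==> countbox scale(x: ANS)
<== 100/9
==> countbox peek()
<== 100/9
==> countbox scale(x: -1/6)
<== -50/27
==> countbox prime(x: 73)
<== 73
==> countbox oneover()
<== 1/73
==> countbox divby(x: 85/6)
<== 6/6205
==> countbox prime(x: -35)
<== -35
==> countbox bump(x: 57)
<== 22
==> countbox peek()
<== 22
==> countbox negate()
<== -22

Answer: acc=6/6205


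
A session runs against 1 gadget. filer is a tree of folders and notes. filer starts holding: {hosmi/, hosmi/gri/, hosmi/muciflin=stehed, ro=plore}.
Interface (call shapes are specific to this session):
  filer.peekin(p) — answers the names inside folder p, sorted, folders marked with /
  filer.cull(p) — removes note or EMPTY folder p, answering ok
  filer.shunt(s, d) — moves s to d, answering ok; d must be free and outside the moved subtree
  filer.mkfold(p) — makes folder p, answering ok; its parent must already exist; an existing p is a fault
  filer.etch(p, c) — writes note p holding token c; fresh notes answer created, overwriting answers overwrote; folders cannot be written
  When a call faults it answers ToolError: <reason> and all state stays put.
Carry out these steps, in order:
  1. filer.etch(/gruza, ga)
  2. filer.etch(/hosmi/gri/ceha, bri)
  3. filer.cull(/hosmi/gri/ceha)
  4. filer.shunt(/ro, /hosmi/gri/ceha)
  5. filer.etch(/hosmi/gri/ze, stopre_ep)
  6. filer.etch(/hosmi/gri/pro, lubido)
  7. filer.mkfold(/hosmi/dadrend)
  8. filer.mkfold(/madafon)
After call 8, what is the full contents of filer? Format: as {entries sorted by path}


Answer: {gruza=ga, hosmi/, hosmi/dadrend/, hosmi/gri/, hosmi/gri/ceha=plore, hosmi/gri/pro=lubido, hosmi/gri/ze=stopre_ep, hosmi/muciflin=stehed, madafon/}

Derivation:
CALL filer.etch[p=/gruza; c=ga]
RET  created
CALL filer.etch[p=/hosmi/gri/ceha; c=bri]
RET  created
CALL filer.cull[p=/hosmi/gri/ceha]
RET  ok
CALL filer.shunt[s=/ro; d=/hosmi/gri/ceha]
RET  ok
CALL filer.etch[p=/hosmi/gri/ze; c=stopre_ep]
RET  created
CALL filer.etch[p=/hosmi/gri/pro; c=lubido]
RET  created
CALL filer.mkfold[p=/hosmi/dadrend]
RET  ok
CALL filer.mkfold[p=/madafon]
RET  ok


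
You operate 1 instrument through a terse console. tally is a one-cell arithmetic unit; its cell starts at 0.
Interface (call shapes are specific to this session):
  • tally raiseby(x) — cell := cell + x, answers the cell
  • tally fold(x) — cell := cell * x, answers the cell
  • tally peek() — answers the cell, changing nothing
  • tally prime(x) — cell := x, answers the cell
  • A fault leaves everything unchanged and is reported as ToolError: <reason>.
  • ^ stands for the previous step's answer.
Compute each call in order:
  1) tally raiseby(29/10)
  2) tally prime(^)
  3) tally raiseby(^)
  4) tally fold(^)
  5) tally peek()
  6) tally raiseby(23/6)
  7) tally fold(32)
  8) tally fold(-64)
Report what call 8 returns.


==> tally raiseby(x: 29/10)
<== 29/10
==> tally prime(x: ^)
<== 29/10
==> tally raiseby(x: ^)
<== 29/5
==> tally fold(x: ^)
<== 841/25
==> tally peek()
<== 841/25
==> tally raiseby(x: 23/6)
<== 5621/150
==> tally fold(x: 32)
<== 89936/75
==> tally fold(x: -64)
<== -5755904/75

Answer: -5755904/75


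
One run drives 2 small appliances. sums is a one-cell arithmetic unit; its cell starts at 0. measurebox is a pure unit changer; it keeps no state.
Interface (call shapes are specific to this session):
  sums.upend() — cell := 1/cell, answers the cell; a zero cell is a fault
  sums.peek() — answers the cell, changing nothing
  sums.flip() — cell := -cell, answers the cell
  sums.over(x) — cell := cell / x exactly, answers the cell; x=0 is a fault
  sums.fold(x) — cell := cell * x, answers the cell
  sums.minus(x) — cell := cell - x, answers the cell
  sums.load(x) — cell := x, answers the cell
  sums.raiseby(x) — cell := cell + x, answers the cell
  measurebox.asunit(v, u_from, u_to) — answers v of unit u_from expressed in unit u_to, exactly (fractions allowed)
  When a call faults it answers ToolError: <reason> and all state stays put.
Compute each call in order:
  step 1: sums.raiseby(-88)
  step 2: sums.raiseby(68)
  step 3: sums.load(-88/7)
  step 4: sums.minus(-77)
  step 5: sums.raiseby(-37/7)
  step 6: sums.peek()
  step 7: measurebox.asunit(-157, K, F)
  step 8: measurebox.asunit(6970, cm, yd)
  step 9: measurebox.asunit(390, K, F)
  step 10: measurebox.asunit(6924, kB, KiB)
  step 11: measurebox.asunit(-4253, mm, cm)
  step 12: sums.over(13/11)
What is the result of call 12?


// 1. sums.raiseby(x='-88') => -88
// 2. sums.raiseby(x='68') => -20
// 3. sums.load(x='-88/7') => -88/7
// 4. sums.minus(x='-77') => 451/7
// 5. sums.raiseby(x='-37/7') => 414/7
// 6. sums.peek() => 414/7
// 7. measurebox.asunit(v='-157', u_from='K', u_to='F') => -74227/100
// 8. measurebox.asunit(v='6970', u_from='cm', u_to='yd') => 87125/1143
// 9. measurebox.asunit(v='390', u_from='K', u_to='F') => 24233/100
// 10. measurebox.asunit(v='6924', u_from='kB', u_to='KiB') => 216375/32
// 11. measurebox.asunit(v='-4253', u_from='mm', u_to='cm') => -4253/10
// 12. sums.over(x='13/11') => 4554/91

Answer: 4554/91


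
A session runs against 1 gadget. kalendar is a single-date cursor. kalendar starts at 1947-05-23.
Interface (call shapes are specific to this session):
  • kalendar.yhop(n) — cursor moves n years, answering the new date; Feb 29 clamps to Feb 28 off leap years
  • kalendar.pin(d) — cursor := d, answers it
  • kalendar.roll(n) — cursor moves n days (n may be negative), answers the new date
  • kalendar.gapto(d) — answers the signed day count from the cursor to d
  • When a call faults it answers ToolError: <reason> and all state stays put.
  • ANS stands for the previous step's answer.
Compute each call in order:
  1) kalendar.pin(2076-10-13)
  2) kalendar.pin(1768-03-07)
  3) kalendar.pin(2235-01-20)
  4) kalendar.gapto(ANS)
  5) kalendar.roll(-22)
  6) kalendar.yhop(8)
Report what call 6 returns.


Answer: 2242-12-29

Derivation:
==> kalendar.pin(d='2076-10-13')
<== 2076-10-13
==> kalendar.pin(d='1768-03-07')
<== 1768-03-07
==> kalendar.pin(d='2235-01-20')
<== 2235-01-20
==> kalendar.gapto(d='ANS')
<== 0
==> kalendar.roll(n='-22')
<== 2234-12-29
==> kalendar.yhop(n='8')
<== 2242-12-29


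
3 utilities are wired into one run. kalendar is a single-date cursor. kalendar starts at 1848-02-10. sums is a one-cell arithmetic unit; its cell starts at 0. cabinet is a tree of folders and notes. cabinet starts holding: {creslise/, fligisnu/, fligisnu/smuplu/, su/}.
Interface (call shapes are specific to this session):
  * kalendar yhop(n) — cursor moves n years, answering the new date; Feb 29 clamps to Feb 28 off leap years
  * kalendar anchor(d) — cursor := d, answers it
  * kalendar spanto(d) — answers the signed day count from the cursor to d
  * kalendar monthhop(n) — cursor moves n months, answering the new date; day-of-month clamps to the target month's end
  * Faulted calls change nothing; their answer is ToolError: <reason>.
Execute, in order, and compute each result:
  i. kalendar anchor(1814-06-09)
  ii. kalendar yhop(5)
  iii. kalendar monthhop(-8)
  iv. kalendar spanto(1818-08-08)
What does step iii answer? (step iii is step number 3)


// kalendar anchor(d='1814-06-09') : 1814-06-09
// kalendar yhop(n='5') : 1819-06-09
// kalendar monthhop(n='-8') : 1818-10-09
// kalendar spanto(d='1818-08-08') : -62

Answer: 1818-10-09


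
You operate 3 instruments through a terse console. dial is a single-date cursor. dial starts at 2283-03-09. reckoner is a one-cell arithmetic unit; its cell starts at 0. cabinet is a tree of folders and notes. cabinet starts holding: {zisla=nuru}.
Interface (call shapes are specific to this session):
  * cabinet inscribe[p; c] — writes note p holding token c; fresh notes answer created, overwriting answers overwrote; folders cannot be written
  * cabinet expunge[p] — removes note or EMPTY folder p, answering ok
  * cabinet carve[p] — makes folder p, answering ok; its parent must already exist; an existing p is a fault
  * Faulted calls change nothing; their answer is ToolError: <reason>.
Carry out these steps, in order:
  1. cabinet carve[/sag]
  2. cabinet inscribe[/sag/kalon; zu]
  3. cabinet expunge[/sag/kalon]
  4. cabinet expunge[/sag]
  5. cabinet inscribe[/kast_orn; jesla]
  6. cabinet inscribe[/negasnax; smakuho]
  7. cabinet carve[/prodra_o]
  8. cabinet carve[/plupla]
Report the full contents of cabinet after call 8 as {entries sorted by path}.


Answer: {kast_orn=jesla, negasnax=smakuho, plupla/, prodra_o/, zisla=nuru}

Derivation:
# 1. cabinet carve(p=/sag) : ok
# 2. cabinet inscribe(p=/sag/kalon, c=zu) : created
# 3. cabinet expunge(p=/sag/kalon) : ok
# 4. cabinet expunge(p=/sag) : ok
# 5. cabinet inscribe(p=/kast_orn, c=jesla) : created
# 6. cabinet inscribe(p=/negasnax, c=smakuho) : created
# 7. cabinet carve(p=/prodra_o) : ok
# 8. cabinet carve(p=/plupla) : ok


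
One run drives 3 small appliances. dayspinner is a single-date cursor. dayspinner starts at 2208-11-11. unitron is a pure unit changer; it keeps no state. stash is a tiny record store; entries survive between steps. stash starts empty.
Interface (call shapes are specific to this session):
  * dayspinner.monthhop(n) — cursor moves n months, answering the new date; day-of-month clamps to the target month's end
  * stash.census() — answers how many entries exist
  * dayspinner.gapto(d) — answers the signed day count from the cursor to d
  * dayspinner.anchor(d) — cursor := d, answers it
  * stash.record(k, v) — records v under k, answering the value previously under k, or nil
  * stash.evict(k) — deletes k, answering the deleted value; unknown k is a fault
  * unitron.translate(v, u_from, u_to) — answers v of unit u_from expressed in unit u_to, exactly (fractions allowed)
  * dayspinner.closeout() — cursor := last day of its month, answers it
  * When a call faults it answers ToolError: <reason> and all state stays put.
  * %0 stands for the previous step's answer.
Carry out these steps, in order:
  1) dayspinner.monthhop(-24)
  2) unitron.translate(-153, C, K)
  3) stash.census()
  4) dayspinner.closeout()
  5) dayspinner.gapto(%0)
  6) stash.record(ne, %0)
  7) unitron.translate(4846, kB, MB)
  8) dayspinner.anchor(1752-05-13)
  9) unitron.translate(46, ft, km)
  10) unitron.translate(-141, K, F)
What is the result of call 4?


==> dayspinner.monthhop(n→-24)
<== 2206-11-11
==> unitron.translate(v→-153, u_from→C, u_to→K)
<== 2403/20
==> stash.census()
<== 0
==> dayspinner.closeout()
<== 2206-11-30
==> dayspinner.gapto(d→%0)
<== 0
==> stash.record(k→ne, v→%0)
<== nil
==> unitron.translate(v→4846, u_from→kB, u_to→MB)
<== 2423/500
==> dayspinner.anchor(d→1752-05-13)
<== 1752-05-13
==> unitron.translate(v→46, u_from→ft, u_to→km)
<== 8763/625000
==> unitron.translate(v→-141, u_from→K, u_to→F)
<== -71347/100

Answer: 2206-11-30


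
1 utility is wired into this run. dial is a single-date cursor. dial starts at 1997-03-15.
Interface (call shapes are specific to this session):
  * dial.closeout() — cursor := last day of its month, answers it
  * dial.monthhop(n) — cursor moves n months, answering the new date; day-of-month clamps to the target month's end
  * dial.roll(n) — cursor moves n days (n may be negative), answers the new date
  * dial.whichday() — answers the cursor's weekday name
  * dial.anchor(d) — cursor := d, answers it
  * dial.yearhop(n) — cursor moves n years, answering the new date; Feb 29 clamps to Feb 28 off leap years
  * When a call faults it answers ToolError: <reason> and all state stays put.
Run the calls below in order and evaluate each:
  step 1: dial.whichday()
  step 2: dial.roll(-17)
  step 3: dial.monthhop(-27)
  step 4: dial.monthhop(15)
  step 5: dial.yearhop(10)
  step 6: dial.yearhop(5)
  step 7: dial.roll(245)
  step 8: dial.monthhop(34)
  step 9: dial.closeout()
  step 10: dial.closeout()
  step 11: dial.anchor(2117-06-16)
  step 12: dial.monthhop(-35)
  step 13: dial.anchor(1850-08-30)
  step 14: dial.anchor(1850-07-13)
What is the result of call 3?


Answer: 1994-11-26

Derivation:
Act: whichday[]
Obs: Saturday
Act: roll[n=-17]
Obs: 1997-02-26
Act: monthhop[n=-27]
Obs: 1994-11-26
Act: monthhop[n=15]
Obs: 1996-02-26
Act: yearhop[n=10]
Obs: 2006-02-26
Act: yearhop[n=5]
Obs: 2011-02-26
Act: roll[n=245]
Obs: 2011-10-29
Act: monthhop[n=34]
Obs: 2014-08-29
Act: closeout[]
Obs: 2014-08-31
Act: closeout[]
Obs: 2014-08-31
Act: anchor[d=2117-06-16]
Obs: 2117-06-16
Act: monthhop[n=-35]
Obs: 2114-07-16
Act: anchor[d=1850-08-30]
Obs: 1850-08-30
Act: anchor[d=1850-07-13]
Obs: 1850-07-13


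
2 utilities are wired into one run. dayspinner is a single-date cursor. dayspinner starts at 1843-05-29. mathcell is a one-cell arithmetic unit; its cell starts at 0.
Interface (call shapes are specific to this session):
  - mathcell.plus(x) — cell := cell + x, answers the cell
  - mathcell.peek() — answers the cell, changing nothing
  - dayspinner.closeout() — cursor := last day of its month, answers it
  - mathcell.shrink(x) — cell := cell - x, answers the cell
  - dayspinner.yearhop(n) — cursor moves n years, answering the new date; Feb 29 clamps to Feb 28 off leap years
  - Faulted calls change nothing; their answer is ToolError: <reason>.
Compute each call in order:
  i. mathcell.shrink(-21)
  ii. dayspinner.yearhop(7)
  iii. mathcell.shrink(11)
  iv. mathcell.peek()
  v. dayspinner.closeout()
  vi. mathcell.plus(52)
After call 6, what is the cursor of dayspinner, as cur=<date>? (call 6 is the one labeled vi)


·→ mathcell.shrink(x='-21')
·← 21
·→ dayspinner.yearhop(n='7')
·← 1850-05-29
·→ mathcell.shrink(x='11')
·← 10
·→ mathcell.peek()
·← 10
·→ dayspinner.closeout()
·← 1850-05-31
·→ mathcell.plus(x='52')
·← 62

Answer: cur=1850-05-31


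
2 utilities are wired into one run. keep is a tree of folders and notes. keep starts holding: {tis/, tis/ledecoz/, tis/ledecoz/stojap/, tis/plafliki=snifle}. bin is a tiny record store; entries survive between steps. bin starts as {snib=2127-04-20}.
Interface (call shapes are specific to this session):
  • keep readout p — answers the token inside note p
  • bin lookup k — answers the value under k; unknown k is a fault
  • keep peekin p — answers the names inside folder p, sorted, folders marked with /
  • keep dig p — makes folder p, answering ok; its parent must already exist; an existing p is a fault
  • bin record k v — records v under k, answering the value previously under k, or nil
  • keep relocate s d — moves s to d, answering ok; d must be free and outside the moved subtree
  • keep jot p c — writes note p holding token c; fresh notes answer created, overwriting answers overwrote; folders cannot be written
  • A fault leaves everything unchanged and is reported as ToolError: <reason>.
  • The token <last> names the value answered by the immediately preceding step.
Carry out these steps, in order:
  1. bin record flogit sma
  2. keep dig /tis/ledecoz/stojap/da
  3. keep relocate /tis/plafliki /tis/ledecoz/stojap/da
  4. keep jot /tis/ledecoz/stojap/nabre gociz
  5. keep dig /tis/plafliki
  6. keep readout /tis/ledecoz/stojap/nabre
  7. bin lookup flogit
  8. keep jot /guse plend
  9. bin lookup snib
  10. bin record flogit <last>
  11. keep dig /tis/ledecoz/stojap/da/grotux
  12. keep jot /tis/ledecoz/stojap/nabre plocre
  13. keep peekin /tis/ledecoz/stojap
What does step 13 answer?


% bin record k=flogit v=sma
  nil
% keep dig p=/tis/ledecoz/stojap/da
  ok
% keep relocate s=/tis/plafliki d=/tis/ledecoz/stojap/da
  ToolError: exists
% keep jot p=/tis/ledecoz/stojap/nabre c=gociz
  created
% keep dig p=/tis/plafliki
  ToolError: exists
% keep readout p=/tis/ledecoz/stojap/nabre
  gociz
% bin lookup k=flogit
  sma
% keep jot p=/guse c=plend
  created
% bin lookup k=snib
  2127-04-20
% bin record k=flogit v=<last>
  sma
% keep dig p=/tis/ledecoz/stojap/da/grotux
  ok
% keep jot p=/tis/ledecoz/stojap/nabre c=plocre
  overwrote
% keep peekin p=/tis/ledecoz/stojap
  [da/, nabre]

Answer: [da/, nabre]
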